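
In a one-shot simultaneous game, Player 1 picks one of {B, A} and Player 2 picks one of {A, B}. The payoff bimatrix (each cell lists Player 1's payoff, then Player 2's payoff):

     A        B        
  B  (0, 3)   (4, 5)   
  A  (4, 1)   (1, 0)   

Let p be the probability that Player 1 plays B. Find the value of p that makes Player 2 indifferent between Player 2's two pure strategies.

Player 2's indifference between A and B determines Player 1's mixing probability p:
  Player 2's expected payoff from A: p·3 + (1−p)·1 = 2p + 1
  Player 2's expected payoff from B: p·5 + (1−p)·0 = 5p
  2p + 1 = 5p  ⇒  -3p = -1  ⇒  p = 1/3.

p = 1/3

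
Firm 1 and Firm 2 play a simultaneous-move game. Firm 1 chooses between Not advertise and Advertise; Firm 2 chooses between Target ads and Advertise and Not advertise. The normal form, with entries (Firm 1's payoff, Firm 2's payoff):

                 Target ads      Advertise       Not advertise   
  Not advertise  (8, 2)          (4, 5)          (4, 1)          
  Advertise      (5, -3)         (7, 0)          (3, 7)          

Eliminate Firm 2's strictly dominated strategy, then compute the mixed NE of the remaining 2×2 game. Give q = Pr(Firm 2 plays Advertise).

Firm 2's strategy Target ads is strictly dominated by Advertise: 5 > 2 and 0 > -3. Eliminate Target ads.
In a mixed equilibrium Firm 1 is indifferent between Not advertise and Advertise; this condition fixes q.
  Firm 1's payoff to Not advertise: q·4 + (1−q)·4 = 4
  Firm 1's payoff to Advertise: q·7 + (1−q)·3 = 4q + 3
  4 = 4q + 3  ⇒  -4q = -1  ⇒  q = 1/4.

q = 1/4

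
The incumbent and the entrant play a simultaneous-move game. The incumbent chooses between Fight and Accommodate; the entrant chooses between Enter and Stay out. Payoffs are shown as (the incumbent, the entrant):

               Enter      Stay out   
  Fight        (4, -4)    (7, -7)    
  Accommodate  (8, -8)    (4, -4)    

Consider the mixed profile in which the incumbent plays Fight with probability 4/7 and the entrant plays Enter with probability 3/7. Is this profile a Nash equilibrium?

Yes

Check the entrant's indifference given the incumbent's mix p = 4/7:
  payoff from Enter = -40/7; payoff from Stay out = -40/7 — equal.
Check the incumbent's indifference given the entrant's mix q = 3/7:
  payoff from Fight = 40/7; payoff from Accommodate = 40/7 — equal.
Both players are indifferent, so neither can profitably deviate.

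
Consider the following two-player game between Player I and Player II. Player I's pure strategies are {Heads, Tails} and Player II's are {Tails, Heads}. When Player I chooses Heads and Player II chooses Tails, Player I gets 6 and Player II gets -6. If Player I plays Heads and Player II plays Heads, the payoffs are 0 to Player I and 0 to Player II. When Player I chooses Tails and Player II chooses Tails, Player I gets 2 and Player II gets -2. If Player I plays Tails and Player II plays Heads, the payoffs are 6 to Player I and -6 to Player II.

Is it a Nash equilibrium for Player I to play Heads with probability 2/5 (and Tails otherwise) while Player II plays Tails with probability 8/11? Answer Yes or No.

Given Player II's mix q = 8/11, Player I's payoff from Heads is 48/11 but from Tails is 34/11. Player I strictly prefers Heads, so Player I would not mix.
So the proposed profile is not a Nash equilibrium.

No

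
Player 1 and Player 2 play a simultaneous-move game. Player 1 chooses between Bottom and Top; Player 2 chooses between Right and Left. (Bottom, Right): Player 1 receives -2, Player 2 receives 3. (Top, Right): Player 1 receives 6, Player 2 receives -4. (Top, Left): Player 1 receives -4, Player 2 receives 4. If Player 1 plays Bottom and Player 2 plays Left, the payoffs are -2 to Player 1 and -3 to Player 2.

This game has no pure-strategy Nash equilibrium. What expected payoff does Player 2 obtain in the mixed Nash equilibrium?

0

Player 1's mix must leave Player 2 indifferent between Right and Left.
  Player 2's payoff from Right: p·3 + (1−p)·(-4) = 7p - 4
  Player 2's payoff from Left: p·(-3) + (1−p)·4 = -7p + 4
  7p - 4 = -7p + 4  ⇒  14p = 8  ⇒  p = 4/7.
At equilibrium Player 2 is indifferent across columns, so Player 2's payoff equals the payoff from Right: (4/7)·3 + (3/7)·(-4) = 0.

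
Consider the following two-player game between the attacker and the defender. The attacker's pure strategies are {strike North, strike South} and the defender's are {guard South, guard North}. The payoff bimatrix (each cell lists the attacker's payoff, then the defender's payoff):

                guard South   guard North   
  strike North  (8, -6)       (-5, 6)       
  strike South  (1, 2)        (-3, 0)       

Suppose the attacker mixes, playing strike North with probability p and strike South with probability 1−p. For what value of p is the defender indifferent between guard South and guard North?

p = 1/7

Set the defender's expected payoff from guard South equal to that from guard North:
  the defender's payoff to guard South: p·(-6) + (1−p)·2 = -8p + 2
  the defender's payoff to guard North: p·6 + (1−p)·0 = 6p
  -8p + 2 = 6p  ⇒  -14p = -2  ⇒  p = 1/7.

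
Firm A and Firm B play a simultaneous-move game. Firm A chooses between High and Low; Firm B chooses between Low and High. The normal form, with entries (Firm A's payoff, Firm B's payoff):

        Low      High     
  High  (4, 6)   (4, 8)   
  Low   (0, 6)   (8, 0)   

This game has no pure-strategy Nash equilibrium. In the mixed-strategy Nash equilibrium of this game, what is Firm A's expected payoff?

Firm A's indifference between High and Low determines Firm B's mixing probability q:
  Firm A's payoff to High: q·4 + (1−q)·4 = 4
  Firm A's payoff to Low: q·0 + (1−q)·8 = -8q + 8
  4 = -8q + 8  ⇒  8q = 4  ⇒  q = 1/2.
At equilibrium Firm A is indifferent across rows, so Firm A's payoff equals the payoff from High: (1/2)·4 + (1/2)·4 = 4.

4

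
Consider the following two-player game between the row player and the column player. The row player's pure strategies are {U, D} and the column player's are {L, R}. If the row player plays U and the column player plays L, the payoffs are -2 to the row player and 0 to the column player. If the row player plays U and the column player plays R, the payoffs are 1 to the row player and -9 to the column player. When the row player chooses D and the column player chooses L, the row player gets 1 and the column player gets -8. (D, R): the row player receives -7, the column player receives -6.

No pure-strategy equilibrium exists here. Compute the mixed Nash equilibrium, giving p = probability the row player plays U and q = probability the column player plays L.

The column player's indifference between L and R determines the row player's mixing probability p:
  the column player's payoff to L: p·0 + (1−p)·(-8) = 8p - 8
  the column player's payoff to R: p·(-9) + (1−p)·(-6) = -3p - 6
  8p - 8 = -3p - 6  ⇒  11p = 2  ⇒  p = 2/11.
For the row player to be willing to mix, the row player must be indifferent between U and D, which pins down the column player's mix.
  the row player's expected payoff from U: q·(-2) + (1−q)·1 = -3q + 1
  the row player's expected payoff from D: q·1 + (1−q)·(-7) = 8q - 7
  -3q + 1 = 8q - 7  ⇒  -11q = -8  ⇒  q = 8/11.

p = 2/11, q = 8/11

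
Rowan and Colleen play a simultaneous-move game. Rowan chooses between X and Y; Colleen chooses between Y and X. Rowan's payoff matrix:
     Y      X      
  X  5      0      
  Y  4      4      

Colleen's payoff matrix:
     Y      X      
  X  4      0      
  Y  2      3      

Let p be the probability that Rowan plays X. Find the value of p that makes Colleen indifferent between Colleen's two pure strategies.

For Colleen to be willing to mix, Colleen must be indifferent between Y and X, which pins down Rowan's mix.
  Colleen's payoff to Y: p·4 + (1−p)·2 = 2p + 2
  Colleen's payoff to X: p·0 + (1−p)·3 = -3p + 3
  2p + 2 = -3p + 3  ⇒  5p = 1  ⇒  p = 1/5.

p = 1/5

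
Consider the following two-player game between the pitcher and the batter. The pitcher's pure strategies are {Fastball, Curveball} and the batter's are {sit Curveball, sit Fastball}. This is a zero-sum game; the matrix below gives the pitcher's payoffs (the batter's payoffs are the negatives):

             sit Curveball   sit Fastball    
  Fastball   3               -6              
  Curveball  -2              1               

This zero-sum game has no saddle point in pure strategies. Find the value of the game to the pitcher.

Set the pitcher's expected payoff from Fastball equal to that from Curveball:
  the pitcher's expected payoff from Fastball: q·3 + (1−q)·(-6) = 9q - 6
  the pitcher's expected payoff from Curveball: q·(-2) + (1−q)·1 = -3q + 1
  9q - 6 = -3q + 1  ⇒  12q = 7  ⇒  q = 7/12.
The value is the pitcher's expected payoff against this mix (using Fastball): (7/12)·3 + (5/12)·(-6) = -3/4.

v = -3/4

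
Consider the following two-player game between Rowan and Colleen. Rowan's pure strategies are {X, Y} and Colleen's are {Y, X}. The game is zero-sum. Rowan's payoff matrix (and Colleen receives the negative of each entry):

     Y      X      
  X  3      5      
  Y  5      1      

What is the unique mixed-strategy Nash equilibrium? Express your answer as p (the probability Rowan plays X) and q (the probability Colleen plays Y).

In a mixed equilibrium Colleen is indifferent between Y and X; this condition fixes p.
  Colleen's expected payoff from Y: p·(-3) + (1−p)·(-5) = 2p - 5
  Colleen's expected payoff from X: p·(-5) + (1−p)·(-1) = -4p - 1
  2p - 5 = -4p - 1  ⇒  6p = 4  ⇒  p = 2/3.
In a mixed equilibrium Rowan is indifferent between X and Y; this condition fixes q.
  Rowan's expected payoff from X: q·3 + (1−q)·5 = -2q + 5
  Rowan's expected payoff from Y: q·5 + (1−q)·1 = 4q + 1
  -2q + 5 = 4q + 1  ⇒  -6q = -4  ⇒  q = 2/3.

p = 2/3, q = 2/3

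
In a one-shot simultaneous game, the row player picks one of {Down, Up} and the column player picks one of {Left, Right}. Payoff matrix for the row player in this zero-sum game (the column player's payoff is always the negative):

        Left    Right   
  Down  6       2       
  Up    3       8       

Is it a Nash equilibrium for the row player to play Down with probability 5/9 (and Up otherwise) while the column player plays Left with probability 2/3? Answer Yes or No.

Check the column player's indifference given the row player's mix p = 5/9:
  payoff from Left = -14/3; payoff from Right = -14/3 — equal.
Check the row player's indifference given the column player's mix q = 2/3:
  payoff from Down = 14/3; payoff from Up = 14/3 — equal.
Both players are indifferent, so neither can profitably deviate.

Yes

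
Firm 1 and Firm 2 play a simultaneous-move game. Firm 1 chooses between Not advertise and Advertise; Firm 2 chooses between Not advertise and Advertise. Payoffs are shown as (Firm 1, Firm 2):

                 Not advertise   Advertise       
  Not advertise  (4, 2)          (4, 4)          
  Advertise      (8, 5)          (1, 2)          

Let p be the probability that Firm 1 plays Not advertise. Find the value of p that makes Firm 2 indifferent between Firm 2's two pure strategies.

p = 3/5

Set Firm 2's expected payoff from Not advertise equal to that from Advertise:
  Firm 2's payoff to Not advertise: p·2 + (1−p)·5 = -3p + 5
  Firm 2's payoff to Advertise: p·4 + (1−p)·2 = 2p + 2
  -3p + 5 = 2p + 2  ⇒  -5p = -3  ⇒  p = 3/5.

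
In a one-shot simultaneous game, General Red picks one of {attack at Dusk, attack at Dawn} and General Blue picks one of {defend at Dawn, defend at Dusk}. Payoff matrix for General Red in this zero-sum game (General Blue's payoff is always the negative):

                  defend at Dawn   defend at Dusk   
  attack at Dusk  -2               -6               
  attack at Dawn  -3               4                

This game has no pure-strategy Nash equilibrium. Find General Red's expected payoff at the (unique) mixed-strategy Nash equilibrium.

-26/11

General Blue's mix must leave General Red indifferent between attack at Dusk and attack at Dawn.
  General Red's payoff from attack at Dusk: q·(-2) + (1−q)·(-6) = 4q - 6
  General Red's payoff from attack at Dawn: q·(-3) + (1−q)·4 = -7q + 4
  4q - 6 = -7q + 4  ⇒  11q = 10  ⇒  q = 10/11.
At equilibrium General Red is indifferent across rows, so General Red's payoff equals the payoff from attack at Dusk: (10/11)·(-2) + (1/11)·(-6) = -26/11.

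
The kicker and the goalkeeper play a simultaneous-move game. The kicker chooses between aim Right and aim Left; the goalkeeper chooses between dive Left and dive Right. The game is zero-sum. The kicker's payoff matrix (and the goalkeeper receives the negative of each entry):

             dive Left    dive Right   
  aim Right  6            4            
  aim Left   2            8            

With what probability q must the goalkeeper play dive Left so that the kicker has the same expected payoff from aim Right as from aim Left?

q = 1/2

In a mixed equilibrium the kicker is indifferent between aim Right and aim Left; this condition fixes q.
  the kicker's payoff from aim Right: q·6 + (1−q)·4 = 2q + 4
  the kicker's payoff from aim Left: q·2 + (1−q)·8 = -6q + 8
  2q + 4 = -6q + 8  ⇒  8q = 4  ⇒  q = 1/2.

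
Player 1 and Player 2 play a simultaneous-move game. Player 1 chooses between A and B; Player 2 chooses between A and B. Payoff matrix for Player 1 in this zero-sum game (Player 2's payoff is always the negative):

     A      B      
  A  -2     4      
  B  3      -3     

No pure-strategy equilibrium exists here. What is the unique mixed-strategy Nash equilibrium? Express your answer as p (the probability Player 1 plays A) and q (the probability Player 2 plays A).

Player 2's indifference between A and B determines Player 1's mixing probability p:
  Player 2's expected payoff from A: p·2 + (1−p)·(-3) = 5p - 3
  Player 2's expected payoff from B: p·(-4) + (1−p)·3 = -7p + 3
  5p - 3 = -7p + 3  ⇒  12p = 6  ⇒  p = 1/2.
In a mixed equilibrium Player 1 is indifferent between A and B; this condition fixes q.
  Player 1's payoff from A: q·(-2) + (1−q)·4 = -6q + 4
  Player 1's payoff from B: q·3 + (1−q)·(-3) = 6q - 3
  -6q + 4 = 6q - 3  ⇒  -12q = -7  ⇒  q = 7/12.

p = 1/2, q = 7/12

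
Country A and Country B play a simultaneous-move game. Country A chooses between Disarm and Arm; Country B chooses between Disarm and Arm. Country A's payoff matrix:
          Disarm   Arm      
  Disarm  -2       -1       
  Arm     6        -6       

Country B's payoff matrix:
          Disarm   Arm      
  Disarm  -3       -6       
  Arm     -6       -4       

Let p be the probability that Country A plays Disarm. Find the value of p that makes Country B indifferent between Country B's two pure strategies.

Country B's indifference between Disarm and Arm determines Country A's mixing probability p:
  Country B's payoff to Disarm: p·(-3) + (1−p)·(-6) = 3p - 6
  Country B's payoff to Arm: p·(-6) + (1−p)·(-4) = -2p - 4
  3p - 6 = -2p - 4  ⇒  5p = 2  ⇒  p = 2/5.

p = 2/5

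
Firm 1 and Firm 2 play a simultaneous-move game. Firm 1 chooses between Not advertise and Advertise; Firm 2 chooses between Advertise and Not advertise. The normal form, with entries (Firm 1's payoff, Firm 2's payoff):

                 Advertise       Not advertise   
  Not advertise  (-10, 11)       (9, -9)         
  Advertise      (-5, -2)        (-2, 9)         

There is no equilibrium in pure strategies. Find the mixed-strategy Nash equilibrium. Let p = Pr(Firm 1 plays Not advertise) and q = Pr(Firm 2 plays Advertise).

p = 11/31, q = 11/16

In a mixed equilibrium Firm 2 is indifferent between Advertise and Not advertise; this condition fixes p.
  Firm 2's payoff to Advertise: p·11 + (1−p)·(-2) = 13p - 2
  Firm 2's payoff to Not advertise: p·(-9) + (1−p)·9 = -18p + 9
  13p - 2 = -18p + 9  ⇒  31p = 11  ⇒  p = 11/31.
For Firm 1 to be willing to mix, Firm 1 must be indifferent between Not advertise and Advertise, which pins down Firm 2's mix.
  Firm 1's expected payoff from Not advertise: q·(-10) + (1−q)·9 = -19q + 9
  Firm 1's expected payoff from Advertise: q·(-5) + (1−q)·(-2) = -3q - 2
  -19q + 9 = -3q - 2  ⇒  -16q = -11  ⇒  q = 11/16.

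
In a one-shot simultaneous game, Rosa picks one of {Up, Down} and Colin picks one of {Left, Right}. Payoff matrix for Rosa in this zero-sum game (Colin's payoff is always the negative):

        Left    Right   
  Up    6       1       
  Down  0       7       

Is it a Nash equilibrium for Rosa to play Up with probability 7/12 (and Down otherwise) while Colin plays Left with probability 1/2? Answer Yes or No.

Check Colin's indifference given Rosa's mix p = 7/12:
  payoff from Left = -7/2; payoff from Right = -7/2 — equal.
Check Rosa's indifference given Colin's mix q = 1/2:
  payoff from Up = 7/2; payoff from Down = 7/2 — equal.
Both players are indifferent, so neither can profitably deviate.

Yes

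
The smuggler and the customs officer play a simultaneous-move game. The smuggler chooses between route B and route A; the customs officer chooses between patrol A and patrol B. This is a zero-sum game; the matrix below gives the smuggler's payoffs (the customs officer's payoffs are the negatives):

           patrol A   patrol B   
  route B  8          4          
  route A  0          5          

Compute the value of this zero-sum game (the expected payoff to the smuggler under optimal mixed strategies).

v = 40/9

The smuggler's indifference between route B and route A determines the customs officer's mixing probability q:
  the smuggler's payoff to route B: q·8 + (1−q)·4 = 4q + 4
  the smuggler's payoff to route A: q·0 + (1−q)·5 = -5q + 5
  4q + 4 = -5q + 5  ⇒  9q = 1  ⇒  q = 1/9.
The value is the smuggler's expected payoff against this mix (using route B): (1/9)·8 + (8/9)·4 = 40/9.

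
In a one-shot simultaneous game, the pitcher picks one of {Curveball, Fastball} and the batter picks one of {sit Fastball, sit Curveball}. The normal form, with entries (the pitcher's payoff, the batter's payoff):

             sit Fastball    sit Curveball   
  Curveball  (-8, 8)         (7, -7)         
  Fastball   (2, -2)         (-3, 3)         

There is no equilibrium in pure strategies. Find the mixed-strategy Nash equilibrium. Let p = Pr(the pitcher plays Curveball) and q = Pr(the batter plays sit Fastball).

In a mixed equilibrium the batter is indifferent between sit Fastball and sit Curveball; this condition fixes p.
  the batter's payoff to sit Fastball: p·8 + (1−p)·(-2) = 10p - 2
  the batter's payoff to sit Curveball: p·(-7) + (1−p)·3 = -10p + 3
  10p - 2 = -10p + 3  ⇒  20p = 5  ⇒  p = 1/4.
For the pitcher to be willing to mix, the pitcher must be indifferent between Curveball and Fastball, which pins down the batter's mix.
  the pitcher's expected payoff from Curveball: q·(-8) + (1−q)·7 = -15q + 7
  the pitcher's expected payoff from Fastball: q·2 + (1−q)·(-3) = 5q - 3
  -15q + 7 = 5q - 3  ⇒  -20q = -10  ⇒  q = 1/2.

p = 1/4, q = 1/2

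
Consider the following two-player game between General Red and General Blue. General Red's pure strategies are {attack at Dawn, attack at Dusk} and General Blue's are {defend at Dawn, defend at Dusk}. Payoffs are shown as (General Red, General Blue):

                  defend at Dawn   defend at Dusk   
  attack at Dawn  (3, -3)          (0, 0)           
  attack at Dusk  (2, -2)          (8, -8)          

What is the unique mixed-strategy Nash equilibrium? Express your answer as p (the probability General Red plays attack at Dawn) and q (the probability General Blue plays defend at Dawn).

Set General Blue's expected payoff from defend at Dawn equal to that from defend at Dusk:
  General Blue's payoff to defend at Dawn: p·(-3) + (1−p)·(-2) = -p - 2
  General Blue's payoff to defend at Dusk: p·0 + (1−p)·(-8) = 8p - 8
  -p - 2 = 8p - 8  ⇒  -9p = -6  ⇒  p = 2/3.
General Red's indifference between attack at Dawn and attack at Dusk determines General Blue's mixing probability q:
  General Red's expected payoff from attack at Dawn: q·3 + (1−q)·0 = 3q
  General Red's expected payoff from attack at Dusk: q·2 + (1−q)·8 = -6q + 8
  3q = -6q + 8  ⇒  9q = 8  ⇒  q = 8/9.

p = 2/3, q = 8/9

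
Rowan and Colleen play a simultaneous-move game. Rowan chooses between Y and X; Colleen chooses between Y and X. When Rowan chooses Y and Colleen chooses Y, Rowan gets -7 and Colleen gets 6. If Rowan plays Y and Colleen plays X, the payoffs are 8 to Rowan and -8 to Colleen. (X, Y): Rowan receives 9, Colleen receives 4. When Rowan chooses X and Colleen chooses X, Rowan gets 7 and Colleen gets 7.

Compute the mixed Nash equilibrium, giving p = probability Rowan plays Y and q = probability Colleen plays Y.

p = 3/17, q = 1/17

Colleen's indifference between Y and X determines Rowan's mixing probability p:
  Colleen's expected payoff from Y: p·6 + (1−p)·4 = 2p + 4
  Colleen's expected payoff from X: p·(-8) + (1−p)·7 = -15p + 7
  2p + 4 = -15p + 7  ⇒  17p = 3  ⇒  p = 3/17.
Colleen's mix must leave Rowan indifferent between Y and X.
  Rowan's payoff to Y: q·(-7) + (1−q)·8 = -15q + 8
  Rowan's payoff to X: q·9 + (1−q)·7 = 2q + 7
  -15q + 8 = 2q + 7  ⇒  -17q = -1  ⇒  q = 1/17.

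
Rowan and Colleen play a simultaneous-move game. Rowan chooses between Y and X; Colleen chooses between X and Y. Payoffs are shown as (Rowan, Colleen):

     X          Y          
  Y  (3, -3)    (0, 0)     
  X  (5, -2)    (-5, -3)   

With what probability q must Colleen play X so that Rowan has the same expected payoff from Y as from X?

For Rowan to be willing to mix, Rowan must be indifferent between Y and X, which pins down Colleen's mix.
  Rowan's payoff from Y: q·3 + (1−q)·0 = 3q
  Rowan's payoff from X: q·5 + (1−q)·(-5) = 10q - 5
  3q = 10q - 5  ⇒  -7q = -5  ⇒  q = 5/7.

q = 5/7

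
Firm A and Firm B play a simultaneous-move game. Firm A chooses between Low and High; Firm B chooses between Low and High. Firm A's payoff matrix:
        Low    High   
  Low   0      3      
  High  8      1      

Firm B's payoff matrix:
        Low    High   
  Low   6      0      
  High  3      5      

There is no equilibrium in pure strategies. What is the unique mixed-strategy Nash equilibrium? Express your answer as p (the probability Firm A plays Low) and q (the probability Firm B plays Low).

For Firm B to be willing to mix, Firm B must be indifferent between Low and High, which pins down Firm A's mix.
  Firm B's expected payoff from Low: p·6 + (1−p)·3 = 3p + 3
  Firm B's expected payoff from High: p·0 + (1−p)·5 = -5p + 5
  3p + 3 = -5p + 5  ⇒  8p = 2  ⇒  p = 1/4.
Firm B's mix must leave Firm A indifferent between Low and High.
  Firm A's payoff to Low: q·0 + (1−q)·3 = -3q + 3
  Firm A's payoff to High: q·8 + (1−q)·1 = 7q + 1
  -3q + 3 = 7q + 1  ⇒  -10q = -2  ⇒  q = 1/5.

p = 1/4, q = 1/5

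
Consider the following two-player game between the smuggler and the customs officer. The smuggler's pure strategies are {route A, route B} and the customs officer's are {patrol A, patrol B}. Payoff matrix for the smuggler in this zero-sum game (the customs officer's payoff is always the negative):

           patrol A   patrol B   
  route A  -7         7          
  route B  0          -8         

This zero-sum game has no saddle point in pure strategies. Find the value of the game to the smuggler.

v = -28/11

In a mixed equilibrium the smuggler is indifferent between route A and route B; this condition fixes q.
  the smuggler's payoff to route A: q·(-7) + (1−q)·7 = -14q + 7
  the smuggler's payoff to route B: q·0 + (1−q)·(-8) = 8q - 8
  -14q + 7 = 8q - 8  ⇒  -22q = -15  ⇒  q = 15/22.
The value is the smuggler's expected payoff against this mix (using route A): (15/22)·(-7) + (7/22)·7 = -28/11.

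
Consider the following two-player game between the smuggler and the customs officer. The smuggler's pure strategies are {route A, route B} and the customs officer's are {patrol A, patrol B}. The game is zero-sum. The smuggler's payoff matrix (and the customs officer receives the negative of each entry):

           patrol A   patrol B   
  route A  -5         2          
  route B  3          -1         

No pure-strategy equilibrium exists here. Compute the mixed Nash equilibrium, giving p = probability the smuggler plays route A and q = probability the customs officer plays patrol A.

p = 4/11, q = 3/11

For the customs officer to be willing to mix, the customs officer must be indifferent between patrol A and patrol B, which pins down the smuggler's mix.
  the customs officer's payoff to patrol A: p·5 + (1−p)·(-3) = 8p - 3
  the customs officer's payoff to patrol B: p·(-2) + (1−p)·1 = -3p + 1
  8p - 3 = -3p + 1  ⇒  11p = 4  ⇒  p = 4/11.
In a mixed equilibrium the smuggler is indifferent between route A and route B; this condition fixes q.
  the smuggler's expected payoff from route A: q·(-5) + (1−q)·2 = -7q + 2
  the smuggler's expected payoff from route B: q·3 + (1−q)·(-1) = 4q - 1
  -7q + 2 = 4q - 1  ⇒  -11q = -3  ⇒  q = 3/11.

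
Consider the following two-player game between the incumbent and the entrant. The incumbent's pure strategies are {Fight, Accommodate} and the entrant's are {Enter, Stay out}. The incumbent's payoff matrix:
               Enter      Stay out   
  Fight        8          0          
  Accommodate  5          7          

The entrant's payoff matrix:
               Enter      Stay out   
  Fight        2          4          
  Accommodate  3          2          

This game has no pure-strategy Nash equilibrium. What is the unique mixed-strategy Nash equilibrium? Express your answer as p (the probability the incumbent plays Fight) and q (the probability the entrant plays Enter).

p = 1/3, q = 7/10

Set the entrant's expected payoff from Enter equal to that from Stay out:
  the entrant's expected payoff from Enter: p·2 + (1−p)·3 = -p + 3
  the entrant's expected payoff from Stay out: p·4 + (1−p)·2 = 2p + 2
  -p + 3 = 2p + 2  ⇒  -3p = -1  ⇒  p = 1/3.
For the incumbent to be willing to mix, the incumbent must be indifferent between Fight and Accommodate, which pins down the entrant's mix.
  the incumbent's payoff from Fight: q·8 + (1−q)·0 = 8q
  the incumbent's payoff from Accommodate: q·5 + (1−q)·7 = -2q + 7
  8q = -2q + 7  ⇒  10q = 7  ⇒  q = 7/10.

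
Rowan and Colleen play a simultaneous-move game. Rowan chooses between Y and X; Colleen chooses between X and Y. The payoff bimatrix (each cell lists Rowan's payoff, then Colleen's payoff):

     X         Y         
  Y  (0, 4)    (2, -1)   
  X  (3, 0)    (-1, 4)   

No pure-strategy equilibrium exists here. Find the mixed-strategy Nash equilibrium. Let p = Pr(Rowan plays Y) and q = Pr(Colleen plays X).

In a mixed equilibrium Colleen is indifferent between X and Y; this condition fixes p.
  Colleen's payoff from X: p·4 + (1−p)·0 = 4p
  Colleen's payoff from Y: p·(-1) + (1−p)·4 = -5p + 4
  4p = -5p + 4  ⇒  9p = 4  ⇒  p = 4/9.
Rowan's indifference between Y and X determines Colleen's mixing probability q:
  Rowan's payoff from Y: q·0 + (1−q)·2 = -2q + 2
  Rowan's payoff from X: q·3 + (1−q)·(-1) = 4q - 1
  -2q + 2 = 4q - 1  ⇒  -6q = -3  ⇒  q = 1/2.

p = 4/9, q = 1/2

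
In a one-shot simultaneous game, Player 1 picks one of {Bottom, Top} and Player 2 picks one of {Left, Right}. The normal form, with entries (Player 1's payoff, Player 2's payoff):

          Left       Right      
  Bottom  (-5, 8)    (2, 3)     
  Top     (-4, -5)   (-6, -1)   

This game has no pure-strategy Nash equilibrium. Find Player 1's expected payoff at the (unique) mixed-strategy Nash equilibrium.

-38/9

Player 1's indifference between Bottom and Top determines Player 2's mixing probability q:
  Player 1's expected payoff from Bottom: q·(-5) + (1−q)·2 = -7q + 2
  Player 1's expected payoff from Top: q·(-4) + (1−q)·(-6) = 2q - 6
  -7q + 2 = 2q - 6  ⇒  -9q = -8  ⇒  q = 8/9.
At equilibrium Player 1 is indifferent across rows, so Player 1's payoff equals the payoff from Bottom: (8/9)·(-5) + (1/9)·2 = -38/9.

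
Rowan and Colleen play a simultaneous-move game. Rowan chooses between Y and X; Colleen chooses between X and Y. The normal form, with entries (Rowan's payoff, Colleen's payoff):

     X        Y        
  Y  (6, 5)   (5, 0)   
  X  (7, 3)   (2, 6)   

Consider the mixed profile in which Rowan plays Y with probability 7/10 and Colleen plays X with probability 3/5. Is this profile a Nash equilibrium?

Given Rowan's mix p = 7/10, Colleen's payoff from X is 22/5 but from Y is 9/5. Colleen strictly prefers X, so Colleen would not mix.
So the proposed profile is not a Nash equilibrium.

No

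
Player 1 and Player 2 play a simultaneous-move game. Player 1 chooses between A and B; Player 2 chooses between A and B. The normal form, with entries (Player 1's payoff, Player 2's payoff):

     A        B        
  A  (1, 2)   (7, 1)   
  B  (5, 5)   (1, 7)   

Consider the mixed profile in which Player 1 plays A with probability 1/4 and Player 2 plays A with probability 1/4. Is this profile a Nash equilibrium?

No

Given Player 1's mix p = 1/4, Player 2's payoff from A is 17/4 but from B is 11/2. Player 2 strictly prefers B, so Player 2 would not mix.
So the proposed profile is not a Nash equilibrium.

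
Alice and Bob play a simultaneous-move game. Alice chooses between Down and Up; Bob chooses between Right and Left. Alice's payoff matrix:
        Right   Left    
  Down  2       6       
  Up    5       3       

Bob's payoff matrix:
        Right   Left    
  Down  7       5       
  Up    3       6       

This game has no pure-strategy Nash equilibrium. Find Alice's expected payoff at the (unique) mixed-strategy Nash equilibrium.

4

Set Alice's expected payoff from Down equal to that from Up:
  Alice's payoff from Down: q·2 + (1−q)·6 = -4q + 6
  Alice's payoff from Up: q·5 + (1−q)·3 = 2q + 3
  -4q + 6 = 2q + 3  ⇒  -6q = -3  ⇒  q = 1/2.
At equilibrium Alice is indifferent across rows, so Alice's payoff equals the payoff from Down: (1/2)·2 + (1/2)·6 = 4.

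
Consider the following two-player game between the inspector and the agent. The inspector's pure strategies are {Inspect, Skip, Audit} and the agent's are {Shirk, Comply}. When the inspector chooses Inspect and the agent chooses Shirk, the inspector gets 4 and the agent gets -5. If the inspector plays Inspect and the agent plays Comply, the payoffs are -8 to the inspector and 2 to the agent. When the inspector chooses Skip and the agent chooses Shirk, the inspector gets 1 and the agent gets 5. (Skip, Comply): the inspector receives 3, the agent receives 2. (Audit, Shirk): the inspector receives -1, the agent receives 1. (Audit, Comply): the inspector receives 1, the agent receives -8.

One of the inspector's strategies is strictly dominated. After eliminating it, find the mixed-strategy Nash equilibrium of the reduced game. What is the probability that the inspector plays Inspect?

The inspector's strategy Audit is strictly dominated by Skip: 1 > -1 and 3 > 1. Eliminate Audit.
The inspector's mix must leave the agent indifferent between Shirk and Comply.
  the agent's payoff to Shirk: p·(-5) + (1−p)·5 = -10p + 5
  the agent's payoff to Comply: p·2 + (1−p)·2 = 2
  -10p + 5 = 2  ⇒  -10p = -3  ⇒  p = 3/10.

p = 3/10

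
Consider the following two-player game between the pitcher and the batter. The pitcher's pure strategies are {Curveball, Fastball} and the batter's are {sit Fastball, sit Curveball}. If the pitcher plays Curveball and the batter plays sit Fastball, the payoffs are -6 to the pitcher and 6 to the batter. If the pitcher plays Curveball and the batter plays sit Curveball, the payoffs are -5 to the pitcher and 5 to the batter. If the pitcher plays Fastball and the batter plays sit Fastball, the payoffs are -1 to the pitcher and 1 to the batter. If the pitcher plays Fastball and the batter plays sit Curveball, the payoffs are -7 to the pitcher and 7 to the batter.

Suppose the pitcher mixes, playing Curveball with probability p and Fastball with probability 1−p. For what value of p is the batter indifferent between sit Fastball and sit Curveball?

In a mixed equilibrium the batter is indifferent between sit Fastball and sit Curveball; this condition fixes p.
  the batter's payoff to sit Fastball: p·6 + (1−p)·1 = 5p + 1
  the batter's payoff to sit Curveball: p·5 + (1−p)·7 = -2p + 7
  5p + 1 = -2p + 7  ⇒  7p = 6  ⇒  p = 6/7.

p = 6/7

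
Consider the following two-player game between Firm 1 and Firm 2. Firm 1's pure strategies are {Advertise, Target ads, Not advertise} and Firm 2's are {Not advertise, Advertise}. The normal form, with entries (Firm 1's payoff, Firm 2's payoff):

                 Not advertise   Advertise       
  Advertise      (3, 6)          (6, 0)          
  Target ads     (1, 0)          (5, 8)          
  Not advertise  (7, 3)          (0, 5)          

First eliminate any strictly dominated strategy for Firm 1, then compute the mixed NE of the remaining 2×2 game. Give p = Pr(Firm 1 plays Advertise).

p = 1/4

Firm 1's strategy Target ads is strictly dominated by Advertise: 3 > 1 and 6 > 5. Eliminate Target ads.
Firm 2's indifference between Not advertise and Advertise determines Firm 1's mixing probability p:
  Firm 2's payoff from Not advertise: p·6 + (1−p)·3 = 3p + 3
  Firm 2's payoff from Advertise: p·0 + (1−p)·5 = -5p + 5
  3p + 3 = -5p + 5  ⇒  8p = 2  ⇒  p = 1/4.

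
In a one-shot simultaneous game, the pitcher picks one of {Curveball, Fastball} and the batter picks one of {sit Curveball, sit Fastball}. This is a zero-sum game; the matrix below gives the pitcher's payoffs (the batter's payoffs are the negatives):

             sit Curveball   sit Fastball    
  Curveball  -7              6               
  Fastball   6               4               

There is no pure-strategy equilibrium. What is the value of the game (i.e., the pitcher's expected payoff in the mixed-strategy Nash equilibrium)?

In a mixed equilibrium the pitcher is indifferent between Curveball and Fastball; this condition fixes q.
  the pitcher's expected payoff from Curveball: q·(-7) + (1−q)·6 = -13q + 6
  the pitcher's expected payoff from Fastball: q·6 + (1−q)·4 = 2q + 4
  -13q + 6 = 2q + 4  ⇒  -15q = -2  ⇒  q = 2/15.
The value is the pitcher's expected payoff against this mix (using Curveball): (2/15)·(-7) + (13/15)·6 = 64/15.

v = 64/15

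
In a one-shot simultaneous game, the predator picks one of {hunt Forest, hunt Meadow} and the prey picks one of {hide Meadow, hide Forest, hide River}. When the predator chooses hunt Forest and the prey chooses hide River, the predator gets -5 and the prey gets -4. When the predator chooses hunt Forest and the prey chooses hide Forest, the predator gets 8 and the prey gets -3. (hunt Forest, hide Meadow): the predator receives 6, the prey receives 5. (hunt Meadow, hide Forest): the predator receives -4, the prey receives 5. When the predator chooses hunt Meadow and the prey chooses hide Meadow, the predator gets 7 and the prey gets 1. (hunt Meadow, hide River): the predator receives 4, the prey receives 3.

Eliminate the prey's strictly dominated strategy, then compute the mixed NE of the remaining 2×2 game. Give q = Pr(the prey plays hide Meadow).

q = 12/13

The prey's strategy hide River is strictly dominated by hide Forest: -3 > -4 and 5 > 3. Eliminate hide River.
The prey's mix must leave the predator indifferent between hunt Forest and hunt Meadow.
  the predator's expected payoff from hunt Forest: q·6 + (1−q)·8 = -2q + 8
  the predator's expected payoff from hunt Meadow: q·7 + (1−q)·(-4) = 11q - 4
  -2q + 8 = 11q - 4  ⇒  -13q = -12  ⇒  q = 12/13.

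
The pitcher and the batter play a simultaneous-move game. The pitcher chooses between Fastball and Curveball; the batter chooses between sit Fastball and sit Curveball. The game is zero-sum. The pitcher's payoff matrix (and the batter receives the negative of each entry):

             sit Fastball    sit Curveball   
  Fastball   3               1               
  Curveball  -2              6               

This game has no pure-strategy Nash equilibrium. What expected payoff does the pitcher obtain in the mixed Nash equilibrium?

For the pitcher to be willing to mix, the pitcher must be indifferent between Fastball and Curveball, which pins down the batter's mix.
  the pitcher's payoff to Fastball: q·3 + (1−q)·1 = 2q + 1
  the pitcher's payoff to Curveball: q·(-2) + (1−q)·6 = -8q + 6
  2q + 1 = -8q + 6  ⇒  10q = 5  ⇒  q = 1/2.
At equilibrium the pitcher is indifferent across rows, so the pitcher's payoff equals the payoff from Fastball: (1/2)·3 + (1/2)·1 = 2.

2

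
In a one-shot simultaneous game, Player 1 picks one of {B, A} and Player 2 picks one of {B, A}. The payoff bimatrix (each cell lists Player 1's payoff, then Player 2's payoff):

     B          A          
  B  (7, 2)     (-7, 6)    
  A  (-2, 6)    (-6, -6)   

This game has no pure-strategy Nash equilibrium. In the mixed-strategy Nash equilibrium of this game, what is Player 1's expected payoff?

Player 2's mix must leave Player 1 indifferent between B and A.
  Player 1's payoff to B: q·7 + (1−q)·(-7) = 14q - 7
  Player 1's payoff to A: q·(-2) + (1−q)·(-6) = 4q - 6
  14q - 7 = 4q - 6  ⇒  10q = 1  ⇒  q = 1/10.
At equilibrium Player 1 is indifferent across rows, so Player 1's payoff equals the payoff from B: (1/10)·7 + (9/10)·(-7) = -28/5.

-28/5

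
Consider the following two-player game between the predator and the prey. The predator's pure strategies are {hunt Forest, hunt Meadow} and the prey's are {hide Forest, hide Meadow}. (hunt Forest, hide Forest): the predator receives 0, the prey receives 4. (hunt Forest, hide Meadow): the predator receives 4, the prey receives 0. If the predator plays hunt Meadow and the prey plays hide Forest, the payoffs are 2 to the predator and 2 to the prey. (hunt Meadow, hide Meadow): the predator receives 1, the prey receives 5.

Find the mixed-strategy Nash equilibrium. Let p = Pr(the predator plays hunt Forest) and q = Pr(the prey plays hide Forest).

The prey's indifference between hide Forest and hide Meadow determines the predator's mixing probability p:
  the prey's expected payoff from hide Forest: p·4 + (1−p)·2 = 2p + 2
  the prey's expected payoff from hide Meadow: p·0 + (1−p)·5 = -5p + 5
  2p + 2 = -5p + 5  ⇒  7p = 3  ⇒  p = 3/7.
The prey's mix must leave the predator indifferent between hunt Forest and hunt Meadow.
  the predator's expected payoff from hunt Forest: q·0 + (1−q)·4 = -4q + 4
  the predator's expected payoff from hunt Meadow: q·2 + (1−q)·1 = q + 1
  -4q + 4 = q + 1  ⇒  -5q = -3  ⇒  q = 3/5.

p = 3/7, q = 3/5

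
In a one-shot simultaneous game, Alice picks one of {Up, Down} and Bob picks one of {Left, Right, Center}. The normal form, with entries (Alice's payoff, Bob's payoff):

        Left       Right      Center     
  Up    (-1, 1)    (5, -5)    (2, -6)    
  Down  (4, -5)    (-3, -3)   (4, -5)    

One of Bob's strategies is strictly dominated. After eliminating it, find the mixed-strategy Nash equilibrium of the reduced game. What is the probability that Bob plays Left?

q = 8/13

Bob's strategy Center is strictly dominated by Right: -5 > -6 and -3 > -5. Eliminate Center.
Bob's mix must leave Alice indifferent between Up and Down.
  Alice's expected payoff from Up: q·(-1) + (1−q)·5 = -6q + 5
  Alice's expected payoff from Down: q·4 + (1−q)·(-3) = 7q - 3
  -6q + 5 = 7q - 3  ⇒  -13q = -8  ⇒  q = 8/13.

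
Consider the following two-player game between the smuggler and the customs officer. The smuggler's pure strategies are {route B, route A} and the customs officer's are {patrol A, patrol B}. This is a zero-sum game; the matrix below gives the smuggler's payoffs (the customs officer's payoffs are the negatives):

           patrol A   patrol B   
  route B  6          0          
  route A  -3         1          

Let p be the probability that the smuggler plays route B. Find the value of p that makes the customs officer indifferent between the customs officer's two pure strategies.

The customs officer's indifference between patrol A and patrol B determines the smuggler's mixing probability p:
  the customs officer's payoff from patrol A: p·(-6) + (1−p)·3 = -9p + 3
  the customs officer's payoff from patrol B: p·0 + (1−p)·(-1) = p - 1
  -9p + 3 = p - 1  ⇒  -10p = -4  ⇒  p = 2/5.

p = 2/5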